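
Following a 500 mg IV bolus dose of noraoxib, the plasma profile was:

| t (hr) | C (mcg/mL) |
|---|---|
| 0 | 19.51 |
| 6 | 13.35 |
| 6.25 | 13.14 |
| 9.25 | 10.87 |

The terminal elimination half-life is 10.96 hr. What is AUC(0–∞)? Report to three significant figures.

Trapezoidal AUC_0→9.25:
  [0→6]: (19.51+13.35)/2 × 6 = 98.58
  [6→6.25]: (13.35+13.14)/2 × 0.25 = 3.31125
  [6.25→9.25]: (13.14+10.87)/2 × 3 = 36.015
  Sum = 137.90625 mcg/mL·hr
k_e = ln2 / t½ = 0.693147 / 10.96 = 0.0632 hr^-1
Extrapolated tail: C_last / k_e = 10.87 / 0.0632 = 171.994
AUC_0→∞ = 137.90625 + 171.994 = 309.90025 mcg/mL·hr

AUC = 310 mcg/mL·hr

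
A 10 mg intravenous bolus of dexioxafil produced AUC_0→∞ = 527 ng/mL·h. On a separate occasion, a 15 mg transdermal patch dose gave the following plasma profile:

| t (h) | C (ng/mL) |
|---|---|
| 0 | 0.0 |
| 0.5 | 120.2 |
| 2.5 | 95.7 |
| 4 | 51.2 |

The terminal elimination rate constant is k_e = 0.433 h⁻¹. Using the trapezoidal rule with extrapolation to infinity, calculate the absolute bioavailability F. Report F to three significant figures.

F = 0.600

Trapezoidal AUC_0→4 (transdermal patch):
  [0→0.5]: (0.0+120.2)/2 × 0.5 = 30.05
  [0.5→2.5]: (120.2+95.7)/2 × 2 = 215.9
  [2.5→4]: (95.7+51.2)/2 × 1.5 = 110.175
  Sum = 356.125 ng/mL·h
Tail: C_last/k_e = 51.2/0.433 = 118.245
AUC_0→∞ (transdermal patch) = 356.125 + 118.245 = 474.37 ng/mL·h
F = (AUC_ev/D_ev)/(AUC_iv/D_iv) = (474.37/15)/(527/10) = 31.6247/52.7 = 0.6001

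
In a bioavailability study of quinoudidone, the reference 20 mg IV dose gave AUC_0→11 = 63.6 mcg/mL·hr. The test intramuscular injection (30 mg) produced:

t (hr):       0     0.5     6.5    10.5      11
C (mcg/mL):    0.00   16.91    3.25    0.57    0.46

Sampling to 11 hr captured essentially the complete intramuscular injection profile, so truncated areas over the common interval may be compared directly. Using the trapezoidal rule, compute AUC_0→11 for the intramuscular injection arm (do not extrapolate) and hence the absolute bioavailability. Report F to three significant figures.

F = 0.761

Trapezoidal AUC_0→11 (intramuscular injection):
  [0→0.5]: (0.00+16.91)/2 × 0.5 = 4.2275
  [0.5→6.5]: (16.91+3.25)/2 × 6 = 60.48
  [6.5→10.5]: (3.25+0.57)/2 × 4 = 7.64
  [10.5→11]: (0.57+0.46)/2 × 0.5 = 0.2575
  Sum = 72.605 mcg/mL·hr
F = (AUC_ev/D_ev)/(AUC_iv/D_iv) = (72.605/30)/(63.6/20) = 2.42017/3.18 = 0.7611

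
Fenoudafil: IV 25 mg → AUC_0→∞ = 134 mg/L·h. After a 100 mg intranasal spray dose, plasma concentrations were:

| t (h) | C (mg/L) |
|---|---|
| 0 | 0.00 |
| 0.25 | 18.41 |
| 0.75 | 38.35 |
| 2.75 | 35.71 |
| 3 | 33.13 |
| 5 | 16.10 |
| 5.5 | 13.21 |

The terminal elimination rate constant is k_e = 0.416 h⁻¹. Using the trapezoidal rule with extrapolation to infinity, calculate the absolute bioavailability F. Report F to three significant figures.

Trapezoidal AUC_0→5.5 (intranasal spray):
  [0→0.25]: (0.00+18.41)/2 × 0.25 = 2.30125
  [0.25→0.75]: (18.41+38.35)/2 × 0.5 = 14.19
  [0.75→2.75]: (38.35+35.71)/2 × 2 = 74.06
  [2.75→3]: (35.71+33.13)/2 × 0.25 = 8.605
  [3→5]: (33.13+16.10)/2 × 2 = 49.23
  [5→5.5]: (16.10+13.21)/2 × 0.5 = 7.3275
  Sum = 155.71375 mg/L·h
Tail: C_last/k_e = 13.21/0.416 = 31.755
AUC_0→∞ (intranasal spray) = 155.71375 + 31.755 = 187.46875 mg/L·h
F = (AUC_ev/D_ev)/(AUC_iv/D_iv) = (187.46875/100)/(134/25) = 1.8746875/5.36 = 0.3498

F = 0.350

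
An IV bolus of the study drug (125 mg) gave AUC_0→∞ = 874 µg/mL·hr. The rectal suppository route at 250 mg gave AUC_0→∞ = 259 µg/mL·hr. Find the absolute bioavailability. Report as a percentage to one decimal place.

F = (AUC_ev / D_ev) / (AUC_iv / D_iv)
  = (259/250) / (874/125)
  = 1.036 / 6.992 = 0.1482
  = 14.82%

F = 14.8%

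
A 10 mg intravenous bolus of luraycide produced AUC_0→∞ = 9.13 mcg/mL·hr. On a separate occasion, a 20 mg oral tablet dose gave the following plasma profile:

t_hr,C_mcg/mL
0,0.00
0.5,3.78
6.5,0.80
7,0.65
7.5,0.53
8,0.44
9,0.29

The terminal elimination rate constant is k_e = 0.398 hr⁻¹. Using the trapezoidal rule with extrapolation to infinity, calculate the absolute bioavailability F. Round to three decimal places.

F = 0.913

Trapezoidal AUC_0→9 (oral tablet):
  [0→0.5]: (0.00+3.78)/2 × 0.5 = 0.945
  [0.5→6.5]: (3.78+0.80)/2 × 6 = 13.74
  [6.5→7]: (0.80+0.65)/2 × 0.5 = 0.3625
  [7→7.5]: (0.65+0.53)/2 × 0.5 = 0.295
  [7.5→8]: (0.53+0.44)/2 × 0.5 = 0.2425
  [8→9]: (0.44+0.29)/2 × 1 = 0.365
  Sum = 15.95 mcg/mL·hr
Tail: C_last/k_e = 0.29/0.398 = 0.729
AUC_0→∞ (oral tablet) = 15.95 + 0.729 = 16.679 mcg/mL·hr
F = (AUC_ev/D_ev)/(AUC_iv/D_iv) = (16.679/20)/(9.13/10) = 0.83395/0.913 = 0.9134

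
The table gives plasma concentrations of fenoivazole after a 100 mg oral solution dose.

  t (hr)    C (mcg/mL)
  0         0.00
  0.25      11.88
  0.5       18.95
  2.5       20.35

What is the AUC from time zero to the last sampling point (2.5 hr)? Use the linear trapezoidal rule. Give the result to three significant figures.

AUC = 44.6 mcg/mL·hr

Trapezoidal AUC_0→2.5:
  [0→0.25]: (0.00+11.88)/2 × 0.25 = 1.485
  [0.25→0.5]: (11.88+18.95)/2 × 0.25 = 3.85375
  [0.5→2.5]: (18.95+20.35)/2 × 2 = 39.3
  Sum = 44.63875 mcg/mL·hr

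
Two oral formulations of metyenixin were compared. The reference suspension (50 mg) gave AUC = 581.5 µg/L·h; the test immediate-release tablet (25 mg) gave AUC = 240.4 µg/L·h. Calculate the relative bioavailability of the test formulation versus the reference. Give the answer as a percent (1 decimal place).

F_rel = (AUC_test/D_test) / (AUC_ref/D_ref)
      = (240.4/25) / (581.5/50)
      = 9.616 / 11.63 = 0.8268 = 82.68%

F_rel = 82.7%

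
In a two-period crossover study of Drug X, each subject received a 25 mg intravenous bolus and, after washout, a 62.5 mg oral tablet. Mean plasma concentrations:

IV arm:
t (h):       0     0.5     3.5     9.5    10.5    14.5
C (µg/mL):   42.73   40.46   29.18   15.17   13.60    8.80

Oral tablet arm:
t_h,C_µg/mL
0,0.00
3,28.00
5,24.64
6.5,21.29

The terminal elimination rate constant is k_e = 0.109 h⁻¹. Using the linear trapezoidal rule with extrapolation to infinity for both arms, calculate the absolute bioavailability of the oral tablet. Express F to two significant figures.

F = 0.33

Trapezoidal AUC_0→14.5 (IV):
  [0→0.5]: (42.73+40.46)/2 × 0.5 = 20.7975
  [0.5→3.5]: (40.46+29.18)/2 × 3 = 104.46
  [3.5→9.5]: (29.18+15.17)/2 × 6 = 133.05
  [9.5→10.5]: (15.17+13.60)/2 × 1 = 14.385
  [10.5→14.5]: (13.60+8.80)/2 × 4 = 44.8
  Sum = 317.4925 µg/mL·h
IV tail: 8.80/0.109 = 80.734; AUC_iv,0→∞ = 317.4925 + 80.734 = 398.2265 µg/mL·h
Trapezoidal AUC_0→6.5 (oral tablet):
  [0→3]: (0.00+28.00)/2 × 3 = 42.0
  [3→5]: (28.00+24.64)/2 × 2 = 52.64
  [5→6.5]: (24.64+21.29)/2 × 1.5 = 34.4475
  Sum = 129.0875 µg/mL·h
oral tablet tail: 21.29/0.109 = 195.321; AUC_ev,0→∞ = 129.0875 + 195.321 = 324.4085 µg/mL·h
F = (AUC_ev/D_ev)/(AUC_iv/D_iv) = (324.4085/62.5)/(398.2265/25) = 5.190536/15.92906 = 0.3259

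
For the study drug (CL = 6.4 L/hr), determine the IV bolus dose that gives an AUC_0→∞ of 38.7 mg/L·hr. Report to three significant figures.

Dose_iv = CL × AUC_0→∞
     = 6.4 × 38.7 = 247.68 mg

Dose = 248 mg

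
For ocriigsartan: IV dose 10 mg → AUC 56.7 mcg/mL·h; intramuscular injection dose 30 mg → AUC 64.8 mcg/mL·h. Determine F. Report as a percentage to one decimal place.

F = (AUC_ev / D_ev) / (AUC_iv / D_iv)
  = (64.8/30) / (56.7/10)
  = 2.16 / 5.67 = 0.3810
  = 38.10%

F = 38.1%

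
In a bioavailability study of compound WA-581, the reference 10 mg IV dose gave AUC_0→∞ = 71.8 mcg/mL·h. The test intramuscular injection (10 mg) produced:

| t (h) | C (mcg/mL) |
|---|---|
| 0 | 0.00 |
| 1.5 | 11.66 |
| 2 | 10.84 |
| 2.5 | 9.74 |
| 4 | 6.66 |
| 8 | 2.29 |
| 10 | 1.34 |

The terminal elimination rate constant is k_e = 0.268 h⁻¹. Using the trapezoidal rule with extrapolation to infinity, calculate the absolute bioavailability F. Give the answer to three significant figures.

Trapezoidal AUC_0→10 (intramuscular injection):
  [0→1.5]: (0.00+11.66)/2 × 1.5 = 8.745
  [1.5→2]: (11.66+10.84)/2 × 0.5 = 5.625
  [2→2.5]: (10.84+9.74)/2 × 0.5 = 5.145
  [2.5→4]: (9.74+6.66)/2 × 1.5 = 12.3
  [4→8]: (6.66+2.29)/2 × 4 = 17.9
  [8→10]: (2.29+1.34)/2 × 2 = 3.63
  Sum = 53.345 mcg/mL·h
Tail: C_last/k_e = 1.34/0.268 = 5.000
AUC_0→∞ (intramuscular injection) = 53.345 + 5.000 = 58.345 mcg/mL·h
F = (AUC_ev/D_ev)/(AUC_iv/D_iv) = (58.345/10)/(71.8/10) = 5.8345/7.18 = 0.8126

F = 0.813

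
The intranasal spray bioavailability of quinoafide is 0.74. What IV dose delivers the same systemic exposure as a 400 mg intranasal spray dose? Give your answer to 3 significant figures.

Systemic exposure from an extravascular dose = F × D_ev, so the equivalent IV dose is F × D_ev.
D_iv = F × D_ev = 0.74 × 400 = 296 mg

D_iv = 296 mg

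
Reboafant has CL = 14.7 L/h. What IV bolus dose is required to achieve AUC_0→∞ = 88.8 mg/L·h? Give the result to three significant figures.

Dose = 1310 mg

Dose_iv = CL × AUC_0→∞
     = 14.7 × 88.8 = 1305.36 mg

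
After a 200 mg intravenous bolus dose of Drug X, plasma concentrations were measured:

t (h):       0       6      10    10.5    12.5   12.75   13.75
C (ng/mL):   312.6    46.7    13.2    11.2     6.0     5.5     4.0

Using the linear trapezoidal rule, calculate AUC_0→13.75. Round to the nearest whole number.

AUC = 1227 ng/mL·h

Trapezoidal AUC_0→13.75:
  [0→6]: (312.6+46.7)/2 × 6 = 1077.9
  [6→10]: (46.7+13.2)/2 × 4 = 119.8
  [10→10.5]: (13.2+11.2)/2 × 0.5 = 6.1
  [10.5→12.5]: (11.2+6.0)/2 × 2 = 17.2
  [12.5→12.75]: (6.0+5.5)/2 × 0.25 = 1.4375
  [12.75→13.75]: (5.5+4.0)/2 × 1 = 4.75
  Sum = 1227.1875 ng/mL·h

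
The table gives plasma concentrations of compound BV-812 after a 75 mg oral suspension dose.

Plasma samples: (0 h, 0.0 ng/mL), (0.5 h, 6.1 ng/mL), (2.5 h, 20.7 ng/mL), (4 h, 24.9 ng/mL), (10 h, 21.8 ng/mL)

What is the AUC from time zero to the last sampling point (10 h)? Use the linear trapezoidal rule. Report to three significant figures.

AUC = 203 ng/mL·h

Trapezoidal AUC_0→10:
  [0→0.5]: (0.0+6.1)/2 × 0.5 = 1.525
  [0.5→2.5]: (6.1+20.7)/2 × 2 = 26.8
  [2.5→4]: (20.7+24.9)/2 × 1.5 = 34.2
  [4→10]: (24.9+21.8)/2 × 6 = 140.1
  Sum = 202.625 ng/mL·h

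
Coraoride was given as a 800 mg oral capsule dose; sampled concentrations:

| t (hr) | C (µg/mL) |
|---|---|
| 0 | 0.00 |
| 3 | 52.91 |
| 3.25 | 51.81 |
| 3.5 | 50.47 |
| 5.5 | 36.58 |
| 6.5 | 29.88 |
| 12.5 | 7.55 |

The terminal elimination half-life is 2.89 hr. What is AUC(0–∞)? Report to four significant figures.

AUC = 369.3 µg/mL·hr

Trapezoidal AUC_0→12.5:
  [0→3]: (0.00+52.91)/2 × 3 = 79.365
  [3→3.25]: (52.91+51.81)/2 × 0.25 = 13.09
  [3.25→3.5]: (51.81+50.47)/2 × 0.25 = 12.785
  [3.5→5.5]: (50.47+36.58)/2 × 2 = 87.05
  [5.5→6.5]: (36.58+29.88)/2 × 1 = 33.23
  [6.5→12.5]: (29.88+7.55)/2 × 6 = 112.29
  Sum = 337.81 µg/mL·hr
k_e = ln2 / t½ = 0.693147 / 2.89 = 0.2398 hr^-1
Extrapolated tail: C_last / k_e = 7.55 / 0.2398 = 31.485
AUC_0→∞ = 337.81 + 31.485 = 369.295 µg/mL·hr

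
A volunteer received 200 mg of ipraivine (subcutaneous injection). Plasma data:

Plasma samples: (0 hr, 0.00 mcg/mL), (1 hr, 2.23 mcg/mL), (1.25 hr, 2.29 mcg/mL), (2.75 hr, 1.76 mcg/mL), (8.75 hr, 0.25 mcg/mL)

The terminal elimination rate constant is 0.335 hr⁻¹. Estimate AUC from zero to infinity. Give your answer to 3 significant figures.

Trapezoidal AUC_0→8.75:
  [0→1]: (0.00+2.23)/2 × 1 = 1.115
  [1→1.25]: (2.23+2.29)/2 × 0.25 = 0.565
  [1.25→2.75]: (2.29+1.76)/2 × 1.5 = 3.0375
  [2.75→8.75]: (1.76+0.25)/2 × 6 = 6.03
  Sum = 10.7475 mcg/mL·hr
Extrapolated tail: C_last / k_e = 0.25 / 0.335 = 0.746
AUC_0→∞ = 10.7475 + 0.746 = 11.4935 mcg/mL·hr

AUC = 11.5 mcg/mL·hr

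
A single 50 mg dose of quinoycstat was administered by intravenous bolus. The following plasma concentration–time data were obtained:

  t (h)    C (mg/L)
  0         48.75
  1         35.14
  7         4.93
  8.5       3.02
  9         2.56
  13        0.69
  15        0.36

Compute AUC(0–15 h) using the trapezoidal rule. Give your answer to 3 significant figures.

AUC = 177 mg/L·h

Trapezoidal AUC_0→15:
  [0→1]: (48.75+35.14)/2 × 1 = 41.945
  [1→7]: (35.14+4.93)/2 × 6 = 120.21
  [7→8.5]: (4.93+3.02)/2 × 1.5 = 5.9625
  [8.5→9]: (3.02+2.56)/2 × 0.5 = 1.395
  [9→13]: (2.56+0.69)/2 × 4 = 6.5
  [13→15]: (0.69+0.36)/2 × 2 = 1.05
  Sum = 177.0625 mg/L·h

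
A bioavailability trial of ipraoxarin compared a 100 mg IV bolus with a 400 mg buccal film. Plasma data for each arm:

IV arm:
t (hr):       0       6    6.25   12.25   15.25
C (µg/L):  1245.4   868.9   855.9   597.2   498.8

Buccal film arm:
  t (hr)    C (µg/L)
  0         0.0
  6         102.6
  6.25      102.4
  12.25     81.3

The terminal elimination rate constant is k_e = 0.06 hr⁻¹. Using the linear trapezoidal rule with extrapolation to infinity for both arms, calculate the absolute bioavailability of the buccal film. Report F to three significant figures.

Trapezoidal AUC_0→15.25 (IV):
  [0→6]: (1245.4+868.9)/2 × 6 = 6342.9
  [6→6.25]: (868.9+855.9)/2 × 0.25 = 215.6
  [6.25→12.25]: (855.9+597.2)/2 × 6 = 4359.3
  [12.25→15.25]: (597.2+498.8)/2 × 3 = 1644.0
  Sum = 12561.8 µg/L·hr
IV tail: 498.8/0.06 = 8313.333; AUC_iv,0→∞ = 12561.8 + 8313.333 = 20875.133 µg/L·hr
Trapezoidal AUC_0→12.25 (buccal film):
  [0→6]: (0.0+102.6)/2 × 6 = 307.8
  [6→6.25]: (102.6+102.4)/2 × 0.25 = 25.625
  [6.25→12.25]: (102.4+81.3)/2 × 6 = 551.1
  Sum = 884.525 µg/L·hr
buccal film tail: 81.3/0.06 = 1355.000; AUC_ev,0→∞ = 884.525 + 1355.000 = 2239.525 µg/L·hr
F = (AUC_ev/D_ev)/(AUC_iv/D_iv) = (2239.525/400)/(20875.133/100) = 5.5988125/208.75133 = 0.0268

F = 0.0268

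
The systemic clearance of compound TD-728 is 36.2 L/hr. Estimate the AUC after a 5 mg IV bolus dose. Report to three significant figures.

AUC_0→∞ = Dose_iv / CL
        = 5 / 36.2 = 0.138122 mg/L·hr

AUC = 0.138 mg/L·hr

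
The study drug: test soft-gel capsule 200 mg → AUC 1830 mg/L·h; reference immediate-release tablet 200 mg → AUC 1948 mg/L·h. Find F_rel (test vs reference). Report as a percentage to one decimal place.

F_rel = 93.9%

F_rel = (AUC_test/D_test) / (AUC_ref/D_ref)
      = (1830/200) / (1948/200)
      = 9.15 / 9.74 = 0.9394 = 93.94%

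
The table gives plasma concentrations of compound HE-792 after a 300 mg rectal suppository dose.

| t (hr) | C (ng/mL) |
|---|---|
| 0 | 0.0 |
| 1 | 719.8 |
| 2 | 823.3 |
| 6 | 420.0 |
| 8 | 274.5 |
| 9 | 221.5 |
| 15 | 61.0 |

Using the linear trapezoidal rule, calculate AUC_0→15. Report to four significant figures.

Trapezoidal AUC_0→15:
  [0→1]: (0.0+719.8)/2 × 1 = 359.9
  [1→2]: (719.8+823.3)/2 × 1 = 771.55
  [2→6]: (823.3+420.0)/2 × 4 = 2486.6
  [6→8]: (420.0+274.5)/2 × 2 = 694.5
  [8→9]: (274.5+221.5)/2 × 1 = 248.0
  [9→15]: (221.5+61.0)/2 × 6 = 847.5
  Sum = 5408.05 ng/mL·hr

AUC = 5408 ng/mL·hr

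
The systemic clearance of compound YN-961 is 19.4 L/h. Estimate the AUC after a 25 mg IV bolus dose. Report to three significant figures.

AUC_0→∞ = Dose_iv / CL
        = 25 / 19.4 = 1.28866 mg/L·h

AUC = 1.29 mg/L·h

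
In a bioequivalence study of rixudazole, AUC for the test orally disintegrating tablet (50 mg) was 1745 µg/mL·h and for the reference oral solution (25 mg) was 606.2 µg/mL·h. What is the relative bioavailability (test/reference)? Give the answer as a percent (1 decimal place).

F_rel = (AUC_test/D_test) / (AUC_ref/D_ref)
      = (1745/50) / (606.2/25)
      = 34.9 / 24.248 = 1.4393 = 143.93%

F_rel = 143.9%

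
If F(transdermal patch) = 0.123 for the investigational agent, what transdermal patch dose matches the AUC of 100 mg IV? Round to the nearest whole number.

D_transdermal = 813 mg

For equal systemic exposure: F × D_ev = D_iv
D_ev = D_iv / F = 100 / 0.123 = 813.008 mg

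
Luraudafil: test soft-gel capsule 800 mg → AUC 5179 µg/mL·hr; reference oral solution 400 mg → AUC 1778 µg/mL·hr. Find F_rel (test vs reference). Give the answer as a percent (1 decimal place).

F_rel = 145.6%

F_rel = (AUC_test/D_test) / (AUC_ref/D_ref)
      = (5179/800) / (1778/400)
      = 6.47375 / 4.445 = 1.4564 = 145.64%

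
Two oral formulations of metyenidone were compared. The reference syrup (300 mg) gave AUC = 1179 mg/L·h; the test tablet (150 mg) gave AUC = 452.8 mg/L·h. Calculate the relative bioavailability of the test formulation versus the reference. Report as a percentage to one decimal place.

F_rel = 76.8%

F_rel = (AUC_test/D_test) / (AUC_ref/D_ref)
      = (452.8/150) / (1179/300)
      = 3.01867 / 3.93 = 0.7681 = 76.81%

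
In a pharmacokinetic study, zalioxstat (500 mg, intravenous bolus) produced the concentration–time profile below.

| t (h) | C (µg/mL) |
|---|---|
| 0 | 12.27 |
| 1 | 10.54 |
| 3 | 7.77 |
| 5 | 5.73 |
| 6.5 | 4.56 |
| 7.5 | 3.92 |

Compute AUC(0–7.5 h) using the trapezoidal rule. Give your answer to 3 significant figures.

Trapezoidal AUC_0→7.5:
  [0→1]: (12.27+10.54)/2 × 1 = 11.405
  [1→3]: (10.54+7.77)/2 × 2 = 18.31
  [3→5]: (7.77+5.73)/2 × 2 = 13.5
  [5→6.5]: (5.73+4.56)/2 × 1.5 = 7.7175
  [6.5→7.5]: (4.56+3.92)/2 × 1 = 4.24
  Sum = 55.1725 µg/mL·h

AUC = 55.2 µg/mL·h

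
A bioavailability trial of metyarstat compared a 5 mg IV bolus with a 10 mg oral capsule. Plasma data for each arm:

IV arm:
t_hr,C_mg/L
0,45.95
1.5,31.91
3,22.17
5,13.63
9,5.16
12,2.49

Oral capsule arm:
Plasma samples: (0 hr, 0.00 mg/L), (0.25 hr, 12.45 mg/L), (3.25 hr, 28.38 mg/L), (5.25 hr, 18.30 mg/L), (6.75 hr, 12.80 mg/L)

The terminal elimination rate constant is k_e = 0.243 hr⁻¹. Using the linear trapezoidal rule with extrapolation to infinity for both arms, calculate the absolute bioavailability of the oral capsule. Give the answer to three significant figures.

Trapezoidal AUC_0→12 (IV):
  [0→1.5]: (45.95+31.91)/2 × 1.5 = 58.395
  [1.5→3]: (31.91+22.17)/2 × 1.5 = 40.56
  [3→5]: (22.17+13.63)/2 × 2 = 35.8
  [5→9]: (13.63+5.16)/2 × 4 = 37.58
  [9→12]: (5.16+2.49)/2 × 3 = 11.475
  Sum = 183.81 mg/L·hr
IV tail: 2.49/0.243 = 10.247; AUC_iv,0→∞ = 183.81 + 10.247 = 194.057 mg/L·hr
Trapezoidal AUC_0→6.75 (oral capsule):
  [0→0.25]: (0.00+12.45)/2 × 0.25 = 1.55625
  [0.25→3.25]: (12.45+28.38)/2 × 3 = 61.245
  [3.25→5.25]: (28.38+18.30)/2 × 2 = 46.68
  [5.25→6.75]: (18.30+12.80)/2 × 1.5 = 23.325
  Sum = 132.80625 mg/L·hr
oral capsule tail: 12.80/0.243 = 52.675; AUC_ev,0→∞ = 132.80625 + 52.675 = 185.48125 mg/L·hr
F = (AUC_ev/D_ev)/(AUC_iv/D_iv) = (185.48125/10)/(194.057/5) = 18.548125/38.8114 = 0.4779

F = 0.478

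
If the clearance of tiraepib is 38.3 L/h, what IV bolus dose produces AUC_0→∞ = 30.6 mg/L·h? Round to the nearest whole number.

Dose_iv = CL × AUC_0→∞
     = 38.3 × 30.6 = 1171.98 mg

Dose = 1172 mg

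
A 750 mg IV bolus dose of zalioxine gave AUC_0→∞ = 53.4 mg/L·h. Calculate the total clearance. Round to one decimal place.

CL = Dose_iv / AUC_0→∞
   = 750 / 53.4 = 14.0449 L/h

CL = 14.0 L/h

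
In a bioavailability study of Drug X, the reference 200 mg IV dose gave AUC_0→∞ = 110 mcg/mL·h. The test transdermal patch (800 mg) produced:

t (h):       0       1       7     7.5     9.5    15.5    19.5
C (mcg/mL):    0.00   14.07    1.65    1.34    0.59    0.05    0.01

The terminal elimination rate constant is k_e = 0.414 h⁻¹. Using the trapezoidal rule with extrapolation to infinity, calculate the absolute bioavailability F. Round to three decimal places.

F = 0.134

Trapezoidal AUC_0→19.5 (transdermal patch):
  [0→1]: (0.00+14.07)/2 × 1 = 7.035
  [1→7]: (14.07+1.65)/2 × 6 = 47.16
  [7→7.5]: (1.65+1.34)/2 × 0.5 = 0.7475
  [7.5→9.5]: (1.34+0.59)/2 × 2 = 1.93
  [9.5→15.5]: (0.59+0.05)/2 × 6 = 1.92
  [15.5→19.5]: (0.05+0.01)/2 × 4 = 0.12
  Sum = 58.9125 mcg/mL·h
Tail: C_last/k_e = 0.01/0.414 = 0.024
AUC_0→∞ (transdermal patch) = 58.9125 + 0.024 = 58.9365 mcg/mL·h
F = (AUC_ev/D_ev)/(AUC_iv/D_iv) = (58.9365/800)/(110/200) = 0.073670625/0.55 = 0.1339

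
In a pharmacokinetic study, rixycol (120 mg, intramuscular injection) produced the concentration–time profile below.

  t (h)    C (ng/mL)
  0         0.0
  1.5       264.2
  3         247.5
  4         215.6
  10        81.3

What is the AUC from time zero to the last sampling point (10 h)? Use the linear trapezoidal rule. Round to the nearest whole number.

Trapezoidal AUC_0→10:
  [0→1.5]: (0.0+264.2)/2 × 1.5 = 198.15
  [1.5→3]: (264.2+247.5)/2 × 1.5 = 383.775
  [3→4]: (247.5+215.6)/2 × 1 = 231.55
  [4→10]: (215.6+81.3)/2 × 6 = 890.7
  Sum = 1704.175 ng/mL·h

AUC = 1704 ng/mL·h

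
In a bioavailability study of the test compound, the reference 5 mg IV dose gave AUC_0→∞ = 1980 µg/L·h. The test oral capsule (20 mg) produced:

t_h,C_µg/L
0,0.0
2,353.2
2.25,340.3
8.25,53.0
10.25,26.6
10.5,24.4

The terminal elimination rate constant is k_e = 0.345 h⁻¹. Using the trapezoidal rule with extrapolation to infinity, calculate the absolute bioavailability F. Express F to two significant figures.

Trapezoidal AUC_0→10.5 (oral capsule):
  [0→2]: (0.0+353.2)/2 × 2 = 353.2
  [2→2.25]: (353.2+340.3)/2 × 0.25 = 86.6875
  [2.25→8.25]: (340.3+53.0)/2 × 6 = 1179.9
  [8.25→10.25]: (53.0+26.6)/2 × 2 = 79.6
  [10.25→10.5]: (26.6+24.4)/2 × 0.25 = 6.375
  Sum = 1705.7625 µg/L·h
Tail: C_last/k_e = 24.4/0.345 = 70.725
AUC_0→∞ (oral capsule) = 1705.7625 + 70.725 = 1776.4875 µg/L·h
F = (AUC_ev/D_ev)/(AUC_iv/D_iv) = (1776.4875/20)/(1980/5) = 88.824375/396 = 0.2243

F = 0.22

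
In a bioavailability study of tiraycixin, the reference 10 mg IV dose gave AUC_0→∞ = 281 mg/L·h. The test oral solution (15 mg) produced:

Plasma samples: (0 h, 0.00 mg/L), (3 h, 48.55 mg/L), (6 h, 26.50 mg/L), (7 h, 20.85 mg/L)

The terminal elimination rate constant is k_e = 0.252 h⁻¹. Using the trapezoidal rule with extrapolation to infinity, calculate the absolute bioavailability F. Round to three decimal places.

F = 0.692

Trapezoidal AUC_0→7 (oral solution):
  [0→3]: (0.00+48.55)/2 × 3 = 72.825
  [3→6]: (48.55+26.50)/2 × 3 = 112.575
  [6→7]: (26.50+20.85)/2 × 1 = 23.675
  Sum = 209.075 mg/L·h
Tail: C_last/k_e = 20.85/0.252 = 82.738
AUC_0→∞ (oral solution) = 209.075 + 82.738 = 291.813 mg/L·h
F = (AUC_ev/D_ev)/(AUC_iv/D_iv) = (291.813/15)/(281/10) = 19.4542/28.1 = 0.6923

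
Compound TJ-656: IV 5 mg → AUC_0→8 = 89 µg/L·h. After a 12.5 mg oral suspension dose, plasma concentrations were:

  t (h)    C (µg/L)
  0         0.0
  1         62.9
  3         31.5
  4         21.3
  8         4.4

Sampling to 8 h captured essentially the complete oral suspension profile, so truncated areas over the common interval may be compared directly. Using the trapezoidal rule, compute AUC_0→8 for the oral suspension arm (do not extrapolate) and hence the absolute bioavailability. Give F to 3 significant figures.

Trapezoidal AUC_0→8 (oral suspension):
  [0→1]: (0.0+62.9)/2 × 1 = 31.45
  [1→3]: (62.9+31.5)/2 × 2 = 94.4
  [3→4]: (31.5+21.3)/2 × 1 = 26.4
  [4→8]: (21.3+4.4)/2 × 4 = 51.4
  Sum = 203.65 µg/L·h
F = (AUC_ev/D_ev)/(AUC_iv/D_iv) = (203.65/12.5)/(89/5) = 16.292/17.8 = 0.9153

F = 0.915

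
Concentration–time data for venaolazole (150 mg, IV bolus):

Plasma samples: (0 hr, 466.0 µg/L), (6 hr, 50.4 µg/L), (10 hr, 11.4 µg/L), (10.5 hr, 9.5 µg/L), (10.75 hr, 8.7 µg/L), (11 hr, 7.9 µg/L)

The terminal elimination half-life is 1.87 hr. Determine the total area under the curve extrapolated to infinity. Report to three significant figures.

Trapezoidal AUC_0→11:
  [0→6]: (466.0+50.4)/2 × 6 = 1549.2
  [6→10]: (50.4+11.4)/2 × 4 = 123.6
  [10→10.5]: (11.4+9.5)/2 × 0.5 = 5.225
  [10.5→10.75]: (9.5+8.7)/2 × 0.25 = 2.275
  [10.75→11]: (8.7+7.9)/2 × 0.25 = 2.075
  Sum = 1682.375 µg/L·hr
k_e = ln2 / t½ = 0.693147 / 1.87 = 0.3707 hr^-1
Extrapolated tail: C_last / k_e = 7.9 / 0.3707 = 21.311
AUC_0→∞ = 1682.375 + 21.311 = 1703.686 µg/L·hr

AUC = 1700 µg/L·hr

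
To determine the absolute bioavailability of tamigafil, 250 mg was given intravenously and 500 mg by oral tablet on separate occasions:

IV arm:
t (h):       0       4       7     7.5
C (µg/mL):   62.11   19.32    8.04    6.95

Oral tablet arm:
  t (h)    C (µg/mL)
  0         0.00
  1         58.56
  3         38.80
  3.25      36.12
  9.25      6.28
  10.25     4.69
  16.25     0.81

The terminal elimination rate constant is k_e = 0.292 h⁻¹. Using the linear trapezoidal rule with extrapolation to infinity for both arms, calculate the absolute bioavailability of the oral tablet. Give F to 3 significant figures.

Trapezoidal AUC_0→7.5 (IV):
  [0→4]: (62.11+19.32)/2 × 4 = 162.86
  [4→7]: (19.32+8.04)/2 × 3 = 41.04
  [7→7.5]: (8.04+6.95)/2 × 0.5 = 3.7475
  Sum = 207.6475 µg/mL·h
IV tail: 6.95/0.292 = 23.801; AUC_iv,0→∞ = 207.6475 + 23.801 = 231.4485 µg/mL·h
Trapezoidal AUC_0→16.25 (oral tablet):
  [0→1]: (0.00+58.56)/2 × 1 = 29.28
  [1→3]: (58.56+38.80)/2 × 2 = 97.36
  [3→3.25]: (38.80+36.12)/2 × 0.25 = 9.365
  [3.25→9.25]: (36.12+6.28)/2 × 6 = 127.2
  [9.25→10.25]: (6.28+4.69)/2 × 1 = 5.485
  [10.25→16.25]: (4.69+0.81)/2 × 6 = 16.5
  Sum = 285.19 µg/mL·h
oral tablet tail: 0.81/0.292 = 2.774; AUC_ev,0→∞ = 285.19 + 2.774 = 287.964 µg/mL·h
F = (AUC_ev/D_ev)/(AUC_iv/D_iv) = (287.964/500)/(231.4485/250) = 0.575928/0.925794 = 0.6221

F = 0.622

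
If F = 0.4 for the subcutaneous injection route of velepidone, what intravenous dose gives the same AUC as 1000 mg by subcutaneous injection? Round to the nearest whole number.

Systemic exposure from an extravascular dose = F × D_ev, so the equivalent IV dose is F × D_ev.
D_iv = F × D_ev = 0.4 × 1000 = 400 mg

D_iv = 400 mg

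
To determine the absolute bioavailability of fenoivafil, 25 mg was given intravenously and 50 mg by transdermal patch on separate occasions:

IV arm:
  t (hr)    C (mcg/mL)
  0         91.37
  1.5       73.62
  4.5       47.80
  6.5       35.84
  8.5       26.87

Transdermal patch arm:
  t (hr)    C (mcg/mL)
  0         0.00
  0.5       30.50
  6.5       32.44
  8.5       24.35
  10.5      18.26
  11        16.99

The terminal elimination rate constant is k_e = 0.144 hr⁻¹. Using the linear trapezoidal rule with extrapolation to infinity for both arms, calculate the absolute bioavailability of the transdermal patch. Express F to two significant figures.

Trapezoidal AUC_0→8.5 (IV):
  [0→1.5]: (91.37+73.62)/2 × 1.5 = 123.7425
  [1.5→4.5]: (73.62+47.80)/2 × 3 = 182.13
  [4.5→6.5]: (47.80+35.84)/2 × 2 = 83.64
  [6.5→8.5]: (35.84+26.87)/2 × 2 = 62.71
  Sum = 452.2225 mcg/mL·hr
IV tail: 26.87/0.144 = 186.597; AUC_iv,0→∞ = 452.2225 + 186.597 = 638.8195 mcg/mL·hr
Trapezoidal AUC_0→11 (transdermal patch):
  [0→0.5]: (0.00+30.50)/2 × 0.5 = 7.625
  [0.5→6.5]: (30.50+32.44)/2 × 6 = 188.82
  [6.5→8.5]: (32.44+24.35)/2 × 2 = 56.79
  [8.5→10.5]: (24.35+18.26)/2 × 2 = 42.61
  [10.5→11]: (18.26+16.99)/2 × 0.5 = 8.8125
  Sum = 304.6575 mcg/mL·hr
transdermal patch tail: 16.99/0.144 = 117.986; AUC_ev,0→∞ = 304.6575 + 117.986 = 422.6435 mcg/mL·hr
F = (AUC_ev/D_ev)/(AUC_iv/D_iv) = (422.6435/50)/(638.8195/25) = 8.45287/25.55278 = 0.3308

F = 0.33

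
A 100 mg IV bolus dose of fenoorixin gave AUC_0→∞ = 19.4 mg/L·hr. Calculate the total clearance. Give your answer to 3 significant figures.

CL = Dose_iv / AUC_0→∞
   = 100 / 19.4 = 5.15464 L/hr

CL = 5.15 L/hr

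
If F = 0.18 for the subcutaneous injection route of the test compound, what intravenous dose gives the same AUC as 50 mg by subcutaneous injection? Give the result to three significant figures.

Systemic exposure from an extravascular dose = F × D_ev, so the equivalent IV dose is F × D_ev.
D_iv = F × D_ev = 0.18 × 50 = 9 mg

D_iv = 9.00 mg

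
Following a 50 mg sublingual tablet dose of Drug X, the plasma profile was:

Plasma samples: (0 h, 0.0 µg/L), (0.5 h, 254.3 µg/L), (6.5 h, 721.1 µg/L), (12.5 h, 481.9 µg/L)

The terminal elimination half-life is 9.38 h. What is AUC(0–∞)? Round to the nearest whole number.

Trapezoidal AUC_0→12.5:
  [0→0.5]: (0.0+254.3)/2 × 0.5 = 63.575
  [0.5→6.5]: (254.3+721.1)/2 × 6 = 2926.2
  [6.5→12.5]: (721.1+481.9)/2 × 6 = 3609.0
  Sum = 6598.775 µg/L·h
k_e = ln2 / t½ = 0.693147 / 9.38 = 0.0739 h^-1
Extrapolated tail: C_last / k_e = 481.9 / 0.0739 = 6520.974
AUC_0→∞ = 6598.775 + 6520.974 = 13119.749 µg/L·h

AUC = 13120 µg/L·h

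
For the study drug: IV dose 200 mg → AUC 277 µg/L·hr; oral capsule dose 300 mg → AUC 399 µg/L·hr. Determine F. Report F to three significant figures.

F = 0.960

F = (AUC_ev / D_ev) / (AUC_iv / D_iv)
  = (399/300) / (277/200)
  = 1.33 / 1.385 = 0.9603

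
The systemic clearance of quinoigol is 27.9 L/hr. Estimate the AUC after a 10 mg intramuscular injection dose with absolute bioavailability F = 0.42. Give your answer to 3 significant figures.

AUC_0→∞ = F × Dose / CL
        = 0.42 × 10 / 27.9 = 0.150538 mg/L·hr

AUC = 0.151 mg/L·hr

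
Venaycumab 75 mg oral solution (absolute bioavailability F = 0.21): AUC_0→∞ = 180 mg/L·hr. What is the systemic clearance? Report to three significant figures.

CL = F × Dose / AUC_0→∞
   = 0.21 × 75 / 180 = 0.0875 L/hr

CL = 0.0875 L/hr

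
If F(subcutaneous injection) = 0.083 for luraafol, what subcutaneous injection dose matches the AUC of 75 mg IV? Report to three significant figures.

D_subcutaneous = 904 mg

For equal systemic exposure: F × D_ev = D_iv
D_ev = D_iv / F = 75 / 0.083 = 903.614 mg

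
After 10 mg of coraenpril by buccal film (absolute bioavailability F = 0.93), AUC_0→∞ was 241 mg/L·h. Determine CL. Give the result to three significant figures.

CL = F × Dose / AUC_0→∞
   = 0.93 × 10 / 241 = 0.0385892 L/h

CL = 0.0386 L/h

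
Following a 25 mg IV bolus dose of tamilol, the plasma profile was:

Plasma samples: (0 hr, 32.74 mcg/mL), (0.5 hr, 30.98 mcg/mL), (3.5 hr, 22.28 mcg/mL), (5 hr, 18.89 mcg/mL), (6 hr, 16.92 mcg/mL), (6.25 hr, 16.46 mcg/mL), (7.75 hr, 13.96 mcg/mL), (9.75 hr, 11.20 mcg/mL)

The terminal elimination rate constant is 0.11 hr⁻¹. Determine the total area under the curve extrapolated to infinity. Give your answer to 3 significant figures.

AUC = 299 mcg/mL·hr

Trapezoidal AUC_0→9.75:
  [0→0.5]: (32.74+30.98)/2 × 0.5 = 15.93
  [0.5→3.5]: (30.98+22.28)/2 × 3 = 79.89
  [3.5→5]: (22.28+18.89)/2 × 1.5 = 30.8775
  [5→6]: (18.89+16.92)/2 × 1 = 17.905
  [6→6.25]: (16.92+16.46)/2 × 0.25 = 4.1725
  [6.25→7.75]: (16.46+13.96)/2 × 1.5 = 22.815
  [7.75→9.75]: (13.96+11.20)/2 × 2 = 25.16
  Sum = 196.75 mcg/mL·hr
Extrapolated tail: C_last / k_e = 11.20 / 0.11 = 101.818
AUC_0→∞ = 196.75 + 101.818 = 298.568 mcg/mL·hr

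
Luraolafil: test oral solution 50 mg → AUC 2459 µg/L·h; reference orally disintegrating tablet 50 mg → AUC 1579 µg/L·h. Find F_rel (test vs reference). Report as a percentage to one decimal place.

F_rel = 155.7%

F_rel = (AUC_test/D_test) / (AUC_ref/D_ref)
      = (2459/50) / (1579/50)
      = 49.18 / 31.58 = 1.5573 = 155.73%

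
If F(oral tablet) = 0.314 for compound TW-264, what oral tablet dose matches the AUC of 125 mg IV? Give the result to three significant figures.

D_oral = 398 mg

For equal systemic exposure: F × D_ev = D_iv
D_ev = D_iv / F = 125 / 0.314 = 398.089 mg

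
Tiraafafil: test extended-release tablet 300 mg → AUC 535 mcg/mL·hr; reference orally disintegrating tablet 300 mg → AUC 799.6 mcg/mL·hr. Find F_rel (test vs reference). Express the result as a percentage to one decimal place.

F_rel = 66.9%

F_rel = (AUC_test/D_test) / (AUC_ref/D_ref)
      = (535/300) / (799.6/300)
      = 1.78333 / 2.66533 = 0.6691 = 66.91%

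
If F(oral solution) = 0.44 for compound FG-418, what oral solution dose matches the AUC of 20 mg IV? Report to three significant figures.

For equal systemic exposure: F × D_ev = D_iv
D_ev = D_iv / F = 20 / 0.44 = 45.4545 mg

D_oral = 45.5 mg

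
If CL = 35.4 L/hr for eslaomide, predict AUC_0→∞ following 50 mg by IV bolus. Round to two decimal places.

AUC_0→∞ = Dose_iv / CL
        = 50 / 35.4 = 1.41243 mg/L·hr

AUC = 1.41 mg/L·hr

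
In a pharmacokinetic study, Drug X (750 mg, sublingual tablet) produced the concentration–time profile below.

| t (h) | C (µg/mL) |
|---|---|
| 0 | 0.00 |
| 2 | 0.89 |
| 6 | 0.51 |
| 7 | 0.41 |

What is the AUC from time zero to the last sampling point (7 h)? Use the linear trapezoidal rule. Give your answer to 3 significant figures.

AUC = 4.15 µg/mL·h

Trapezoidal AUC_0→7:
  [0→2]: (0.00+0.89)/2 × 2 = 0.89
  [2→6]: (0.89+0.51)/2 × 4 = 2.8
  [6→7]: (0.51+0.41)/2 × 1 = 0.46
  Sum = 4.15 µg/mL·h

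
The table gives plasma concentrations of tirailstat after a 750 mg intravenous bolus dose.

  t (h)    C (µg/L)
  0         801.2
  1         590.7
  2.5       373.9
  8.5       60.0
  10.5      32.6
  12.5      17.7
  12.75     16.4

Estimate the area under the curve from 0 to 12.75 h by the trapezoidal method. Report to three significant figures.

Trapezoidal AUC_0→12.75:
  [0→1]: (801.2+590.7)/2 × 1 = 695.95
  [1→2.5]: (590.7+373.9)/2 × 1.5 = 723.45
  [2.5→8.5]: (373.9+60.0)/2 × 6 = 1301.7
  [8.5→10.5]: (60.0+32.6)/2 × 2 = 92.6
  [10.5→12.5]: (32.6+17.7)/2 × 2 = 50.3
  [12.5→12.75]: (17.7+16.4)/2 × 0.25 = 4.2625
  Sum = 2868.2625 µg/L·h

AUC = 2870 µg/L·h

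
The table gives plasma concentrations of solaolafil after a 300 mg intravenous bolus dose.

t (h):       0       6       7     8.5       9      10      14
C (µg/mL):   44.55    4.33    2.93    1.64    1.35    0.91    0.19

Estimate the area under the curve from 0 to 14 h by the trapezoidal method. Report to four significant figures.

AUC = 157.8 µg/mL·h

Trapezoidal AUC_0→14:
  [0→6]: (44.55+4.33)/2 × 6 = 146.64
  [6→7]: (4.33+2.93)/2 × 1 = 3.63
  [7→8.5]: (2.93+1.64)/2 × 1.5 = 3.4275
  [8.5→9]: (1.64+1.35)/2 × 0.5 = 0.7475
  [9→10]: (1.35+0.91)/2 × 1 = 1.13
  [10→14]: (0.91+0.19)/2 × 4 = 2.2
  Sum = 157.775 µg/mL·h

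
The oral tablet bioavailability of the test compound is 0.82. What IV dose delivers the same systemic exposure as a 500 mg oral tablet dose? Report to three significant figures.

D_iv = 410 mg

Systemic exposure from an extravascular dose = F × D_ev, so the equivalent IV dose is F × D_ev.
D_iv = F × D_ev = 0.82 × 500 = 410 mg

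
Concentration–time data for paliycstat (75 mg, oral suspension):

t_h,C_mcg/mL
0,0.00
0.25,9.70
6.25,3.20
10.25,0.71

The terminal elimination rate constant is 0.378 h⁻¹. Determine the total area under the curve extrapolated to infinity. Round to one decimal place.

AUC = 49.6 mcg/mL·h

Trapezoidal AUC_0→10.25:
  [0→0.25]: (0.00+9.70)/2 × 0.25 = 1.2125
  [0.25→6.25]: (9.70+3.20)/2 × 6 = 38.7
  [6.25→10.25]: (3.20+0.71)/2 × 4 = 7.82
  Sum = 47.7325 mcg/mL·h
Extrapolated tail: C_last / k_e = 0.71 / 0.378 = 1.878
AUC_0→∞ = 47.7325 + 1.878 = 49.6105 mcg/mL·h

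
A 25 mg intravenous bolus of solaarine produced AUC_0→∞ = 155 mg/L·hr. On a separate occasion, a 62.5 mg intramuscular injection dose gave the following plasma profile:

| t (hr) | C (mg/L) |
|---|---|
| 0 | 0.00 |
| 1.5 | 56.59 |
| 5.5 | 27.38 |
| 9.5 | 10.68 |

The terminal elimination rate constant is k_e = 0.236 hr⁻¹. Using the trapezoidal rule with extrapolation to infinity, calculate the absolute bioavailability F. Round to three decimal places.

F = 0.856

Trapezoidal AUC_0→9.5 (intramuscular injection):
  [0→1.5]: (0.00+56.59)/2 × 1.5 = 42.4425
  [1.5→5.5]: (56.59+27.38)/2 × 4 = 167.94
  [5.5→9.5]: (27.38+10.68)/2 × 4 = 76.12
  Sum = 286.5025 mg/L·hr
Tail: C_last/k_e = 10.68/0.236 = 45.254
AUC_0→∞ (intramuscular injection) = 286.5025 + 45.254 = 331.7565 mg/L·hr
F = (AUC_ev/D_ev)/(AUC_iv/D_iv) = (331.7565/62.5)/(155/25) = 5.308104/6.2 = 0.8561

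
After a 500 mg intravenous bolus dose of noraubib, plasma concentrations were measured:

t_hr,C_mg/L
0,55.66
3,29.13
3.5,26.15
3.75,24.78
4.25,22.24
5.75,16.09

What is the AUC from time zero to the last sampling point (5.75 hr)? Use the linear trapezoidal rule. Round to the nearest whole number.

Trapezoidal AUC_0→5.75:
  [0→3]: (55.66+29.13)/2 × 3 = 127.185
  [3→3.5]: (29.13+26.15)/2 × 0.5 = 13.82
  [3.5→3.75]: (26.15+24.78)/2 × 0.25 = 6.36625
  [3.75→4.25]: (24.78+22.24)/2 × 0.5 = 11.755
  [4.25→5.75]: (22.24+16.09)/2 × 1.5 = 28.7475
  Sum = 187.87375 mg/L·hr

AUC = 188 mg/L·hr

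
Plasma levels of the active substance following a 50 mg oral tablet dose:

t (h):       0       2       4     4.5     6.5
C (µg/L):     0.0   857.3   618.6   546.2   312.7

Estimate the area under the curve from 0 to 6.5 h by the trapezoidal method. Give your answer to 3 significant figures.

Trapezoidal AUC_0→6.5:
  [0→2]: (0.0+857.3)/2 × 2 = 857.3
  [2→4]: (857.3+618.6)/2 × 2 = 1475.9
  [4→4.5]: (618.6+546.2)/2 × 0.5 = 291.2
  [4.5→6.5]: (546.2+312.7)/2 × 2 = 858.9
  Sum = 3483.3 µg/L·h

AUC = 3480 µg/L·h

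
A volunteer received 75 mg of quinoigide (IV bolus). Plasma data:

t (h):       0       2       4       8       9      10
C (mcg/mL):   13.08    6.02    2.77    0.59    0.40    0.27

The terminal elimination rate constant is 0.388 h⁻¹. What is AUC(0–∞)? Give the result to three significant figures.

Trapezoidal AUC_0→10:
  [0→2]: (13.08+6.02)/2 × 2 = 19.1
  [2→4]: (6.02+2.77)/2 × 2 = 8.79
  [4→8]: (2.77+0.59)/2 × 4 = 6.72
  [8→9]: (0.59+0.40)/2 × 1 = 0.495
  [9→10]: (0.40+0.27)/2 × 1 = 0.335
  Sum = 35.44 mcg/mL·h
Extrapolated tail: C_last / k_e = 0.27 / 0.388 = 0.696
AUC_0→∞ = 35.44 + 0.696 = 36.136 mcg/mL·h

AUC = 36.1 mcg/mL·h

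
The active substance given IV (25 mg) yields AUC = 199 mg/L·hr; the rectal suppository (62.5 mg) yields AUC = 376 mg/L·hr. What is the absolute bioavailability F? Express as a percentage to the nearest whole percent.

F = (AUC_ev / D_ev) / (AUC_iv / D_iv)
  = (376/62.5) / (199/25)
  = 6.016 / 7.96 = 0.7558
  = 75.58%

F = 76%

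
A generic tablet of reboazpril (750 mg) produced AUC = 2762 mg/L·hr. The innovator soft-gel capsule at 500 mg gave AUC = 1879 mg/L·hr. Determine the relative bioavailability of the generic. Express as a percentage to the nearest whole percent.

F_rel = (AUC_test/D_test) / (AUC_ref/D_ref)
      = (2762/750) / (1879/500)
      = 3.68267 / 3.758 = 0.9800 = 98.00%

F_rel = 98%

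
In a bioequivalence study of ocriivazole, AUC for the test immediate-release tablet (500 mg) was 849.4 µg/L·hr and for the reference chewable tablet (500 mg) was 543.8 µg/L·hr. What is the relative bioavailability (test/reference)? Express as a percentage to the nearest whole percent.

F_rel = 156%

F_rel = (AUC_test/D_test) / (AUC_ref/D_ref)
      = (849.4/500) / (543.8/500)
      = 1.6988 / 1.0876 = 1.5620 = 156.20%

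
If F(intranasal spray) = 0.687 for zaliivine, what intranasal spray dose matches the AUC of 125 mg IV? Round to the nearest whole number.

D_intranasal = 182 mg

For equal systemic exposure: F × D_ev = D_iv
D_ev = D_iv / F = 125 / 0.687 = 181.951 mg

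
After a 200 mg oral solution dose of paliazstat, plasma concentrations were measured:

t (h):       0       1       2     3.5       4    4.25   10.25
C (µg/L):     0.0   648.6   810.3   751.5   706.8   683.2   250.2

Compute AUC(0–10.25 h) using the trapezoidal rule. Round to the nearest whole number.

Trapezoidal AUC_0→10.25:
  [0→1]: (0.0+648.6)/2 × 1 = 324.3
  [1→2]: (648.6+810.3)/2 × 1 = 729.45
  [2→3.5]: (810.3+751.5)/2 × 1.5 = 1171.35
  [3.5→4]: (751.5+706.8)/2 × 0.5 = 364.575
  [4→4.25]: (706.8+683.2)/2 × 0.25 = 173.75
  [4.25→10.25]: (683.2+250.2)/2 × 6 = 2800.2
  Sum = 5563.625 µg/L·h

AUC = 5564 µg/L·h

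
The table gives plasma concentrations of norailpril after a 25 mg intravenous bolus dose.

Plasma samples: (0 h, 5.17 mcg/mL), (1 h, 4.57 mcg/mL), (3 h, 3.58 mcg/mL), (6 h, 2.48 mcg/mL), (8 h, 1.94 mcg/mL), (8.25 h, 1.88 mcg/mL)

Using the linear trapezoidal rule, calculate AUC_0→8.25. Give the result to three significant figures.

Trapezoidal AUC_0→8.25:
  [0→1]: (5.17+4.57)/2 × 1 = 4.87
  [1→3]: (4.57+3.58)/2 × 2 = 8.15
  [3→6]: (3.58+2.48)/2 × 3 = 9.09
  [6→8]: (2.48+1.94)/2 × 2 = 4.42
  [8→8.25]: (1.94+1.88)/2 × 0.25 = 0.4775
  Sum = 27.0075 mcg/mL·h

AUC = 27.0 mcg/mL·h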